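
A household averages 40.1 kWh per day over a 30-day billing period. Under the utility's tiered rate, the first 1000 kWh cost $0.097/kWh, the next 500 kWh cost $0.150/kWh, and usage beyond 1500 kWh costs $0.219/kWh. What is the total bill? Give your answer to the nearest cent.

Usage = 40.1 kWh/day × 30 days = 1203 kWh
First 1000 kWh × $0.097 = $97.00
Next 203 kWh × $0.150 = $30.45
Remaining tier: 0 kWh (not reached)
Total = $127.45

$127.45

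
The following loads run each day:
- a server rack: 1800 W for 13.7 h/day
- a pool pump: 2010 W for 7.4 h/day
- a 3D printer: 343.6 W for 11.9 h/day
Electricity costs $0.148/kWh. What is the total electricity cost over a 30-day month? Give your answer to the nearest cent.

$193.69

server rack: 1800 W × 13.7 h × 30 d = 739,800 Wh = 739.8 kWh
pool pump: 2010 W × 7.4 h × 30 d = 446,220 Wh = 446.2 kWh
3D printer: 343.6 W × 11.9 h × 30 d = 122,665 Wh = 122.7 kWh
Total energy = 739.8 + 446.2 + 122.7 = 1,309 kWh
Cost = 1,309 kWh × $0.148 = $193.69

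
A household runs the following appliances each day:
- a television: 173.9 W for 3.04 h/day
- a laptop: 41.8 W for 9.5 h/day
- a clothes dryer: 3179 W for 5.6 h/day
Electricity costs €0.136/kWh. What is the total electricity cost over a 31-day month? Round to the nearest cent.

€78.96

television: 173.9 W × 3.04 h × 31 d = 16,388 Wh = 16.39 kWh
laptop: 41.8 W × 9.5 h × 31 d = 12,310 Wh = 12.31 kWh
clothes dryer: 3179 W × 5.6 h × 31 d = 551,874 Wh = 551.9 kWh
Total energy = 16.39 + 12.31 + 551.9 = 580.6 kWh
Cost = 580.6 kWh × €0.136 = €78.96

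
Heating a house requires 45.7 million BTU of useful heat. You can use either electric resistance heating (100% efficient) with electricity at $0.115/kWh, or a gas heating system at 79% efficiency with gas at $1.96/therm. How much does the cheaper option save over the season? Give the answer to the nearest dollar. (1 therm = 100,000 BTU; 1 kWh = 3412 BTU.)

$406

Heat load = 45.7 × 10⁶ BTU = 45,700,000 BTU
Gas: input = 45,700,000 / 0.79 = 57,848,101 BTU = 578.5 therm → 578.5 × $1.96 = $1,133.82
Electric: 45,700,000 BTU / 3412 = 13,390 kWh → × $0.115 = $1,540.30
Difference = |$1,133.82 − $1,540.30| = $406.48 ≈ $406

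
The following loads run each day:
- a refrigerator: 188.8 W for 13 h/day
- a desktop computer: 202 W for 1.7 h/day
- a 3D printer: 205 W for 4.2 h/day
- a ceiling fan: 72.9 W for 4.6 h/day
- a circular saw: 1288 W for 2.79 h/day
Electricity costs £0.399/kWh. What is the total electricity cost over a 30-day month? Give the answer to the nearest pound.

refrigerator: 188.8 W × 13 h × 30 d = 73,632 Wh = 73.63 kWh
desktop computer: 202 W × 1.7 h × 30 d = 10,302 Wh = 10.3 kWh
3D printer: 205 W × 4.2 h × 30 d = 25,830 Wh = 25.83 kWh
ceiling fan: 72.9 W × 4.6 h × 30 d = 10,060 Wh = 10.06 kWh
circular saw: 1288 W × 2.79 h × 30 d = 107,806 Wh = 107.8 kWh
Total energy = 73.63 + 10.3 + 25.83 + 10.06 + 107.8 = 227.6 kWh
Cost = 227.6 kWh × £0.399 = £90.82 ≈ £91

£91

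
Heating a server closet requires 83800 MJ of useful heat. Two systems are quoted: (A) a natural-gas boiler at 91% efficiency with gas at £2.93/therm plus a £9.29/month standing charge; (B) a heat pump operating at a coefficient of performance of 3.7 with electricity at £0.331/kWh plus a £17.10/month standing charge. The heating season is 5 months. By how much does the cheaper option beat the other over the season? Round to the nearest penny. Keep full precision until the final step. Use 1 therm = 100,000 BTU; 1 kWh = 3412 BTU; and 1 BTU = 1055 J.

£435.85

Heat load = 83800 MJ = 83,800,000,000 J / 1055 = 79,431,280 BTU
Gas: input = 79,431,280 / 0.91 = 87,287,120 BTU = 872.9 therm → 872.9 × £2.93 = £2,557.51; + 5 × £9.29 standing = £2,603.96
Heat pump: 79,431,280 BTU / 3412 = 23,280 kWh heat; / 3.7 = 6,292 kWh in → × £0.331 = £2,082.61; + 5 × £17.10 standing = £2,168.11
Difference = |£2,603.96 − £2,168.11| = £435.85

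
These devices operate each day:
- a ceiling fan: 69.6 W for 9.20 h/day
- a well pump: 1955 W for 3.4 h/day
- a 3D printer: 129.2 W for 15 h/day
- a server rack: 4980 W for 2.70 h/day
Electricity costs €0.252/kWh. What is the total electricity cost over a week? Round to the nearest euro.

ceiling fan: 69.6 W × 9.20 h × 7 d = 4,482 Wh = 4.482 kWh
well pump: 1955 W × 3.4 h × 7 d = 46,529 Wh = 46.53 kWh
3D printer: 129.2 W × 15 h × 7 d = 13,566 Wh = 13.57 kWh
server rack: 4980 W × 2.70 h × 7 d = 94,122 Wh = 94.12 kWh
Total energy = 4.482 + 46.53 + 13.57 + 94.12 = 158.7 kWh
Cost = 158.7 kWh × €0.252 = €39.99 ≈ €40

€40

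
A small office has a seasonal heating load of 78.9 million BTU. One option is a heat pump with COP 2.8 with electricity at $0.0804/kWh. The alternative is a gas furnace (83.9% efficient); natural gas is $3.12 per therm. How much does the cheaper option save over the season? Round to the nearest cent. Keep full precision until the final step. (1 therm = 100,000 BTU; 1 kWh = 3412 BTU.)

$2270.07

Heat load = 78.9 × 10⁶ BTU = 78,900,000 BTU
Gas: input = 78,900,000 / 0.839 = 94,040,524 BTU = 940.4 therm → 940.4 × $3.12 = $2,934.06
Heat pump: 78,900,000 BTU / 3412 = 23,120 kWh heat; / 2.8 = 8,259 kWh in → × $0.0804 = $664.00
Difference = |$2,934.06 − $664.00| = $2,270.07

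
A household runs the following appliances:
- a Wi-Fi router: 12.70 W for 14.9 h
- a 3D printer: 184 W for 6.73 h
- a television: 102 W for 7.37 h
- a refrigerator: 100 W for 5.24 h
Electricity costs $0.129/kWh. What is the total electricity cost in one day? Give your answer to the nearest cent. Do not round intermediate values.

$0.35

Wi-Fi router: 12.70 W × 14.9 h = 189 Wh = 0.1892 kWh
3D printer: 184 W × 6.73 h = 1,238 Wh = 1.238 kWh
television: 102 W × 7.37 h = 752 Wh = 0.7517 kWh
refrigerator: 100 W × 5.24 h = 524 Wh = 0.524 kWh
Total energy = 0.1892 + 1.238 + 0.7517 + 0.524 = 2.703 kWh
Cost = 2.703 kWh × $0.129 = $0.35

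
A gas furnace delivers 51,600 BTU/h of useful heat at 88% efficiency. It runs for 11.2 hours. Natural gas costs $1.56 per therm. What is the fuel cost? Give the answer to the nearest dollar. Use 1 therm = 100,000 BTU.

$10

Heat delivered = 51,600 BTU/h × 11.2 h = 577,920 BTU
Gas input = 577,920 / 0.88 = 656,727 BTU
= 656,727 / 100,000 = 6.567 therm
Cost = 6.567 × $1.56/therm = $10.24 ≈ $10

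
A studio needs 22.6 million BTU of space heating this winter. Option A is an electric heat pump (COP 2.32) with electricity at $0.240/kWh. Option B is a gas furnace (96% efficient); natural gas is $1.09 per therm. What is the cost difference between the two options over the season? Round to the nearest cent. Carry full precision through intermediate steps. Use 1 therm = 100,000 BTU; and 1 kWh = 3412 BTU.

Heat load = 22.6 × 10⁶ BTU = 22,600,000 BTU
Gas: input = 22,600,000 / 0.96 = 23,541,667 BTU = 235.4 therm → 235.4 × $1.09 = $256.60
Heat pump: 22,600,000 BTU / 3412 = 6,624 kWh heat; / 2.32 = 2,855 kWh in → × $0.240 = $685.21
Difference = |$256.60 − $685.21| = $428.60

$428.60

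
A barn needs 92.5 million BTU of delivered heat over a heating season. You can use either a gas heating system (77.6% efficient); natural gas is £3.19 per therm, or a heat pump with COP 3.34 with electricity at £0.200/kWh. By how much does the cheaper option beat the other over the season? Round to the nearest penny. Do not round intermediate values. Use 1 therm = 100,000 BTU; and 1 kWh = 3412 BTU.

£2179.15

Heat load = 92.5 × 10⁶ BTU = 92,500,000 BTU
Gas: input = 92,500,000 / 0.776 = 119,201,031 BTU = 1,192 therm → 1,192 × £3.19 = £3,802.51
Heat pump: 92,500,000 BTU / 3412 = 27,110 kWh heat; / 3.34 = 8,117 kWh in → × £0.200 = £1,623.37
Difference = |£3,802.51 − £1,623.37| = £2,179.15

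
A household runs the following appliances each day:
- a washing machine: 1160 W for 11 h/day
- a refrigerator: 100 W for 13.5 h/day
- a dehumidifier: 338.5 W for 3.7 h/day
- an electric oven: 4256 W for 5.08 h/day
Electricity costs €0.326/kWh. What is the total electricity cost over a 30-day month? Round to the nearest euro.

washing machine: 1160 W × 11 h × 30 d = 382,800 Wh = 382.8 kWh
refrigerator: 100 W × 13.5 h × 30 d = 40,500 Wh = 40.5 kWh
dehumidifier: 338.5 W × 3.7 h × 30 d = 37,574 Wh = 37.57 kWh
electric oven: 4256 W × 5.08 h × 30 d = 648,614 Wh = 648.6 kWh
Total energy = 382.8 + 40.5 + 37.57 + 648.6 = 1,109 kWh
Cost = 1,109 kWh × €0.326 = €361.69 ≈ €362

€362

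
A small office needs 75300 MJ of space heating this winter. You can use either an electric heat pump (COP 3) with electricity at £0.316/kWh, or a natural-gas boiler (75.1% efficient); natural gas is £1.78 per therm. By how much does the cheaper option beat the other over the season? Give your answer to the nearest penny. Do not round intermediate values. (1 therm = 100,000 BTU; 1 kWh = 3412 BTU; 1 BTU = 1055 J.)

Heat load = 75300 MJ = 75,300,000,000 J / 1055 = 71,374,408 BTU
Gas: input = 71,374,408 / 0.751 = 95,039,158 BTU = 950.4 therm → 950.4 × £1.78 = £1,691.70
Heat pump: 71,374,408 BTU / 3412 = 20,920 kWh heat; / 3 = 6,973 kWh in → × £0.316 = £2,203.43
Difference = |£1,691.70 − £2,203.43| = £511.73

£511.73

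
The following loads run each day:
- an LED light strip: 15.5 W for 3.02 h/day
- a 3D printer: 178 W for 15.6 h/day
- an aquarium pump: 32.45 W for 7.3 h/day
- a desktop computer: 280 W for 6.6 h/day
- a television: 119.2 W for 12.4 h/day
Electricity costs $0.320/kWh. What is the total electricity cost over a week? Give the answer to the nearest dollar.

$14

LED light strip: 15.5 W × 3.02 h × 7 d = 328 Wh = 0.3277 kWh
3D printer: 178 W × 15.6 h × 7 d = 19,438 Wh = 19.44 kWh
aquarium pump: 32.45 W × 7.3 h × 7 d = 1,658 Wh = 1.658 kWh
desktop computer: 280 W × 6.6 h × 7 d = 12,936 Wh = 12.94 kWh
television: 119.2 W × 12.4 h × 7 d = 10,347 Wh = 10.35 kWh
Total energy = 0.3277 + 19.44 + 1.658 + 12.94 + 10.35 = 44.71 kWh
Cost = 44.71 kWh × $0.320 = $14.31 ≈ $14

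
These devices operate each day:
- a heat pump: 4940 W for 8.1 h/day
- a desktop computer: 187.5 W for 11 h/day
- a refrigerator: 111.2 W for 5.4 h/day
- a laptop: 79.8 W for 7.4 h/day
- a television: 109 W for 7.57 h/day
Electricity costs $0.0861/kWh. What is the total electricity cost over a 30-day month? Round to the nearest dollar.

heat pump: 4940 W × 8.1 h × 30 d = 1,200,420 Wh = 1,200 kWh
desktop computer: 187.5 W × 11 h × 30 d = 61,875 Wh = 61.88 kWh
refrigerator: 111.2 W × 5.4 h × 30 d = 18,014 Wh = 18.01 kWh
laptop: 79.8 W × 7.4 h × 30 d = 17,716 Wh = 17.72 kWh
television: 109 W × 7.57 h × 30 d = 24,754 Wh = 24.75 kWh
Total energy = 1,200 + 61.88 + 18.01 + 17.72 + 24.75 = 1,323 kWh
Cost = 1,323 kWh × $0.0861 = $113.89 ≈ $114

$114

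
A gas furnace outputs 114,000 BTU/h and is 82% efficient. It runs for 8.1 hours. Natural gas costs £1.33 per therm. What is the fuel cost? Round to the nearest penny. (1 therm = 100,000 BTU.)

Heat delivered = 114,000 BTU/h × 8.1 h = 923,400 BTU
Gas input = 923,400 / 0.82 = 1,126,098 BTU
= 1,126,098 / 100,000 = 11.26 therm
Cost = 11.26 × £1.33/therm = £14.98

£14.98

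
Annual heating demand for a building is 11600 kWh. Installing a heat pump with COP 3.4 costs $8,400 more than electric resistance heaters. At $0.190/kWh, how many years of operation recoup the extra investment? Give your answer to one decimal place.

5.4 years

Resistance: 11600 kWh × $0.190 = $2,204.00/yr
Heat pump: 11600 / 3.4 = 3412 kWh in → × $0.190 = $648.24/yr
Annual savings = $1,555.76
Payback = $8,400 / $1,555.76 = 5.4 years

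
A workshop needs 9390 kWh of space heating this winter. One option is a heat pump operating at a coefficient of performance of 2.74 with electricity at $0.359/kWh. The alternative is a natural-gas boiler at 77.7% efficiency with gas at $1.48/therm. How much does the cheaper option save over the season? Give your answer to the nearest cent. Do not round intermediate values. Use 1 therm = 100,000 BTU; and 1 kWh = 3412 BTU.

Heat load = 9390 kWh × 3412 = 32,038,680 BTU
Gas: input = 32,038,680 / 0.777 = 41,233,822 BTU = 412.3 therm → 412.3 × $1.48 = $610.26
Heat pump: 32,038,680 BTU / 3412 = 9,390 kWh heat; / 2.74 = 3,427 kWh in → × $0.359 = $1,230.30
Difference = |$610.26 − $1,230.30| = $620.04

$620.04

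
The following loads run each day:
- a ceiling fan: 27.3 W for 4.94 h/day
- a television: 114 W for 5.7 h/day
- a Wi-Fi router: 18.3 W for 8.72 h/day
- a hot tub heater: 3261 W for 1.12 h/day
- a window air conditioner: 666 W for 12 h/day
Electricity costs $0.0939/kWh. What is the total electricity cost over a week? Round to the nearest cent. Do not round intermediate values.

ceiling fan: 27.3 W × 4.94 h × 7 d = 944 Wh = 0.944 kWh
television: 114 W × 5.7 h × 7 d = 4,549 Wh = 4.549 kWh
Wi-Fi router: 18.3 W × 8.72 h × 7 d = 1,117 Wh = 1.117 kWh
hot tub heater: 3261 W × 1.12 h × 7 d = 25,566 Wh = 25.57 kWh
window air conditioner: 666 W × 12 h × 7 d = 55,944 Wh = 55.94 kWh
Total energy = 0.944 + 4.549 + 1.117 + 25.57 + 55.94 = 88.12 kWh
Cost = 88.12 kWh × $0.0939 = $8.27

$8.27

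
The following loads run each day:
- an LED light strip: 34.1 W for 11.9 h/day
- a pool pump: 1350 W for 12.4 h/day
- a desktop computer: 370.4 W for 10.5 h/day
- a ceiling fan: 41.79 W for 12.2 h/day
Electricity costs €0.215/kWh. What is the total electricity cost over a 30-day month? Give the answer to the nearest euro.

€139

LED light strip: 34.1 W × 11.9 h × 30 d = 12,174 Wh = 12.17 kWh
pool pump: 1350 W × 12.4 h × 30 d = 502,200 Wh = 502.2 kWh
desktop computer: 370.4 W × 10.5 h × 30 d = 116,676 Wh = 116.7 kWh
ceiling fan: 41.79 W × 12.2 h × 30 d = 15,295 Wh = 15.3 kWh
Total energy = 12.17 + 502.2 + 116.7 + 15.3 = 646.3 kWh
Cost = 646.3 kWh × €0.215 = €138.96 ≈ €139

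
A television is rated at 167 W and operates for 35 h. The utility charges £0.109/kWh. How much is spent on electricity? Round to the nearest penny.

£0.64

Energy = 167 W × 35 h = 5,845 Wh = 5.845 kWh
Cost = 5.845 kWh × £0.109/kWh = £0.64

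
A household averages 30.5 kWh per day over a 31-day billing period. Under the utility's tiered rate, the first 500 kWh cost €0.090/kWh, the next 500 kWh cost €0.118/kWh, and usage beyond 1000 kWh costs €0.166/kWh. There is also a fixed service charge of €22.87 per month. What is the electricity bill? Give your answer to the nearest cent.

€120.44

Usage = 30.5 kWh/day × 31 days = 945.5 kWh
First 500 kWh × €0.090 = €45.00
Next 445.5 kWh × €0.118 = €52.57
Remaining tier: 0 kWh (not reached)
Energy charge = €97.57; + service €22.87 = €120.44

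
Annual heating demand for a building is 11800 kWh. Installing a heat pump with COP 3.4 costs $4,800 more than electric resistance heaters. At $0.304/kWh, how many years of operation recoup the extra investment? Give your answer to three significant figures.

1.90 years

Resistance: 11800 kWh × $0.304 = $3,587.20/yr
Heat pump: 11800 / 3.4 = 3471 kWh in → × $0.304 = $1,055.06/yr
Annual savings = $2,532.14
Payback = $4,800 / $2,532.14 = 1.9 years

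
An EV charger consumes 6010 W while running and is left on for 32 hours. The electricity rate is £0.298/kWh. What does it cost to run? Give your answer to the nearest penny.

Energy = 6010 W × 32 h = 192,320 Wh = 192.3 kWh
Cost = 192.3 kWh × £0.298/kWh = £57.31

£57.31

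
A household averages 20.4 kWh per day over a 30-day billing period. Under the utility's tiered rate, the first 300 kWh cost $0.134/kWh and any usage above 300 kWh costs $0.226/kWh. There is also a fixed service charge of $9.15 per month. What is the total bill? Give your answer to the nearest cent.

$119.86

Usage = 20.4 kWh/day × 30 days = 612 kWh
First 300 kWh × $0.134 = $40.20
Remaining 312 kWh × $0.226 = $70.51
Energy charge = $110.71; + service $9.15 = $119.86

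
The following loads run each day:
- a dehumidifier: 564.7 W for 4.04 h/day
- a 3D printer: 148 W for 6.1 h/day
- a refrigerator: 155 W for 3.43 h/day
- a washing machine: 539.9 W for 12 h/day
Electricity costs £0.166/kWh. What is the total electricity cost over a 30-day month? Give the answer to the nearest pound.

dehumidifier: 564.7 W × 4.04 h × 30 d = 68,442 Wh = 68.44 kWh
3D printer: 148 W × 6.1 h × 30 d = 27,084 Wh = 27.08 kWh
refrigerator: 155 W × 3.43 h × 30 d = 15,950 Wh = 15.95 kWh
washing machine: 539.9 W × 12 h × 30 d = 194,364 Wh = 194.4 kWh
Total energy = 68.44 + 27.08 + 15.95 + 194.4 = 305.8 kWh
Cost = 305.8 kWh × £0.166 = £50.77 ≈ £51

£51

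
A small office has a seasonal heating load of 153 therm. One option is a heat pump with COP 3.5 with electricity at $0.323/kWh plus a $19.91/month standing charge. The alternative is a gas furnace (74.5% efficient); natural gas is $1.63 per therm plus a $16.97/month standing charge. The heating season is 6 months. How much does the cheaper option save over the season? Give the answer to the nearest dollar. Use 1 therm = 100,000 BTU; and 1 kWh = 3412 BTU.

Heat load = 153 therm × 100,000 = 15,300,000 BTU
Gas: input = 15,300,000 / 0.745 = 20,536,913 BTU = 205.4 therm → 205.4 × $1.63 = $334.75; + 6 × $16.97 standing = $436.57
Heat pump: 15,300,000 BTU / 3412 = 4,484 kWh heat; / 3.5 = 1,281 kWh in → × $0.323 = $413.83; + 6 × $19.91 standing = $533.29
Difference = |$436.57 − $533.29| = $96.71 ≈ $97

$97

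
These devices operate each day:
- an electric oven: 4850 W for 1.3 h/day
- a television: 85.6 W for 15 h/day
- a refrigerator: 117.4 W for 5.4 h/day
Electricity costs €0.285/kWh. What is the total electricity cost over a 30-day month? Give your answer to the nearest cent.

electric oven: 4850 W × 1.3 h × 30 d = 189,150 Wh = 189.2 kWh
television: 85.6 W × 15 h × 30 d = 38,520 Wh = 38.52 kWh
refrigerator: 117.4 W × 5.4 h × 30 d = 19,019 Wh = 19.02 kWh
Total energy = 189.2 + 38.52 + 19.02 = 246.7 kWh
Cost = 246.7 kWh × €0.285 = €70.31

€70.31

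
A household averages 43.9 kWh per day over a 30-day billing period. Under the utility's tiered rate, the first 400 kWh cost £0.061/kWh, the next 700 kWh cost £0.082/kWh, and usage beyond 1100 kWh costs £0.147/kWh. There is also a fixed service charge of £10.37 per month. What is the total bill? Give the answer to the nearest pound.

£124

Usage = 43.9 kWh/day × 30 days = 1317 kWh
First 400 kWh × £0.061 = £24.40
Next 700 kWh × £0.082 = £57.40
Remaining 217 kWh × £0.147 = £31.90
Energy charge = £113.70; + service £10.37 = £124.07 ≈ £124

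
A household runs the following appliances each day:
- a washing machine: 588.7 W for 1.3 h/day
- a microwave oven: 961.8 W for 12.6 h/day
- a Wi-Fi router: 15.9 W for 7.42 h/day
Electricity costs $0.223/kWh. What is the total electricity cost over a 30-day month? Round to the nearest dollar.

washing machine: 588.7 W × 1.3 h × 30 d = 22,959 Wh = 22.96 kWh
microwave oven: 961.8 W × 12.6 h × 30 d = 363,560 Wh = 363.6 kWh
Wi-Fi router: 15.9 W × 7.42 h × 30 d = 3,539 Wh = 3.539 kWh
Total energy = 22.96 + 363.6 + 3.539 = 390.1 kWh
Cost = 390.1 kWh × $0.223 = $86.98 ≈ $87

$87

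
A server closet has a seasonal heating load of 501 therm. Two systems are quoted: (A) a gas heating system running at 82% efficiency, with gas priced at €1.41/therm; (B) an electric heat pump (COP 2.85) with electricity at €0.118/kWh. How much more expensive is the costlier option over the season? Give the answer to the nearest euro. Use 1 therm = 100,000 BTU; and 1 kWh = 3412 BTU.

€254

Heat load = 501 therm × 100,000 = 50,100,000 BTU
Gas: input = 50,100,000 / 0.82 = 61,097,561 BTU = 611 therm → 611 × €1.41 = €861.48
Heat pump: 50,100,000 BTU / 3412 = 14,680 kWh heat; / 2.85 = 5,152 kWh in → × €0.118 = €607.95
Difference = |€861.48 − €607.95| = €253.53 ≈ €254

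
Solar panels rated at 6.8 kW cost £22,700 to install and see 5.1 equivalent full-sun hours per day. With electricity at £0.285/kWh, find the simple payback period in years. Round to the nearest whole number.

6 years

Daily generation = 6.8 kW × 5.1 h = 34.68 kWh
Annual generation = 34.68 × 365 = 12658 kWh
Annual savings = 12658 × £0.285 = £3,607.59
Payback = £22,700 / £3,607.59 = 6.29 years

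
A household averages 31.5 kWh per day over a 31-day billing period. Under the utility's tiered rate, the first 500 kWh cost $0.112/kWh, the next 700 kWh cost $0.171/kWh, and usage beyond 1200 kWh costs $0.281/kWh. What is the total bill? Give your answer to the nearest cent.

$137.48

Usage = 31.5 kWh/day × 31 days = 976.5 kWh
First 500 kWh × $0.112 = $56.00
Next 476.5 kWh × $0.171 = $81.48
Remaining tier: 0 kWh (not reached)
Total = $137.48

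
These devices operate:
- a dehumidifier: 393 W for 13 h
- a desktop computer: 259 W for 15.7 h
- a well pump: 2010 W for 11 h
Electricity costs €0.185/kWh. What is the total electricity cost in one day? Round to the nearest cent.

€5.79

dehumidifier: 393 W × 13 h = 5,109 Wh = 5.109 kWh
desktop computer: 259 W × 15.7 h = 4,066 Wh = 4.066 kWh
well pump: 2010 W × 11 h = 22,110 Wh = 22.11 kWh
Total energy = 5.109 + 4.066 + 22.11 = 31.29 kWh
Cost = 31.29 kWh × €0.185 = €5.79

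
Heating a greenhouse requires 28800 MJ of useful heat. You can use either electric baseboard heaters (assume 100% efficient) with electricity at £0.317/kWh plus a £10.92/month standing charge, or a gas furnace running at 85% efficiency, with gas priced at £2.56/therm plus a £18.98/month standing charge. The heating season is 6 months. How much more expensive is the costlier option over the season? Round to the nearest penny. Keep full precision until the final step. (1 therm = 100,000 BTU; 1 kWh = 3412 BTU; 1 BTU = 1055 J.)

£1665.71

Heat load = 28800 MJ = 28,800,000,000 J / 1055 = 27,298,578 BTU
Gas: input = 27,298,578 / 0.85 = 32,115,974 BTU = 321.2 therm → 321.2 × £2.56 = £822.17; + 6 × £18.98 standing = £936.05
Electric: 27,298,578 BTU / 3412 = 8,001 kWh → × £0.317 = £2,536.24; + 6 × £10.92 standing = £2,601.76
Difference = |£936.05 − £2,601.76| = £1,665.71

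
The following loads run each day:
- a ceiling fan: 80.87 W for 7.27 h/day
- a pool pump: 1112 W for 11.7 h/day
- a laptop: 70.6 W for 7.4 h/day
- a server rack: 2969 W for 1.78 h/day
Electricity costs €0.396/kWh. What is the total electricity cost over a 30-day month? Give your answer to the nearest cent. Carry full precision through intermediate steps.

€230.54

ceiling fan: 80.87 W × 7.27 h × 30 d = 17,638 Wh = 17.64 kWh
pool pump: 1112 W × 11.7 h × 30 d = 390,312 Wh = 390.3 kWh
laptop: 70.6 W × 7.4 h × 30 d = 15,673 Wh = 15.67 kWh
server rack: 2969 W × 1.78 h × 30 d = 158,545 Wh = 158.5 kWh
Total energy = 17.64 + 390.3 + 15.67 + 158.5 = 582.2 kWh
Cost = 582.2 kWh × €0.396 = €230.54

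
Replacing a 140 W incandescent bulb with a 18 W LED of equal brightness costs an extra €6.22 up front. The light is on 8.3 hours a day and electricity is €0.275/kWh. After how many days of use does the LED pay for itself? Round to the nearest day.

Power saved = 140 − 18 = 122 W
Daily energy saved = 122 W × 8.3 h = 1013 Wh = 1.0126 kWh
Daily savings = 1.0126 × €0.275 = €0.2785
Payback = €6.22 / €0.2785 per day = 22.34 days

22 days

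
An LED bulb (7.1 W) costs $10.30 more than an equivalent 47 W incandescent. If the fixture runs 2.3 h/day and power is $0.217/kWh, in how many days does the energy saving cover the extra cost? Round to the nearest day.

Power saved = 47 − 7.1 = 39.9 W
Daily energy saved = 39.9 W × 2.3 h = 91.77 Wh = 0.09177 kWh
Daily savings = 0.09177 × $0.217 = $0.0199
Payback = $10.30 / $0.0199 per day = 517.2 days

517 days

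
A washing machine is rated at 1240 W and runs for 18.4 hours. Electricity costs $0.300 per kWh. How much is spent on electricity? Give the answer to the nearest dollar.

$7

Energy = 1240 W × 18.4 h = 22,816 Wh = 22.82 kWh
Cost = 22.82 kWh × $0.300/kWh = $6.84 ≈ $7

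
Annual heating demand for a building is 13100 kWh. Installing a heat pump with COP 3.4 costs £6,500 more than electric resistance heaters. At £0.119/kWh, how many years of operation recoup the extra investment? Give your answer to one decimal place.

5.9 years

Resistance: 13100 kWh × £0.119 = £1,558.90/yr
Heat pump: 13100 / 3.4 = 3853 kWh in → × £0.119 = £458.50/yr
Annual savings = £1,100.40
Payback = £6,500 / £1,100.40 = 5.91 years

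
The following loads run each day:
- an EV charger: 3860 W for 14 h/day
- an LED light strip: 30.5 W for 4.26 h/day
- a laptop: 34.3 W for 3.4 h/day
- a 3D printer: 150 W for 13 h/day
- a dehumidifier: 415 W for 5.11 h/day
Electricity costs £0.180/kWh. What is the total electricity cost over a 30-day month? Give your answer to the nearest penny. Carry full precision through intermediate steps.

£315.13

EV charger: 3860 W × 14 h × 30 d = 1,621,200 Wh = 1,621 kWh
LED light strip: 30.5 W × 4.26 h × 30 d = 3,898 Wh = 3.898 kWh
laptop: 34.3 W × 3.4 h × 30 d = 3,499 Wh = 3.499 kWh
3D printer: 150 W × 13 h × 30 d = 58,500 Wh = 58.5 kWh
dehumidifier: 415 W × 5.11 h × 30 d = 63,620 Wh = 63.62 kWh
Total energy = 1,621 + 3.898 + 3.499 + 58.5 + 63.62 = 1,751 kWh
Cost = 1,751 kWh × £0.180 = £315.13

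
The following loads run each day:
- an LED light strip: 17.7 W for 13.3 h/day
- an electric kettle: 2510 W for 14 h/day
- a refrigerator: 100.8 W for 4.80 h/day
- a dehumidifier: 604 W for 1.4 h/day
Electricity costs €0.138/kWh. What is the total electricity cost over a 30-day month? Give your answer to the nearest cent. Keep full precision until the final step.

LED light strip: 17.7 W × 13.3 h × 30 d = 7,062 Wh = 7.062 kWh
electric kettle: 2510 W × 14 h × 30 d = 1,054,200 Wh = 1,054 kWh
refrigerator: 100.8 W × 4.80 h × 30 d = 14,515 Wh = 14.52 kWh
dehumidifier: 604 W × 1.4 h × 30 d = 25,368 Wh = 25.37 kWh
Total energy = 7.062 + 1,054 + 14.52 + 25.37 = 1,101 kWh
Cost = 1,101 kWh × €0.138 = €151.96

€151.96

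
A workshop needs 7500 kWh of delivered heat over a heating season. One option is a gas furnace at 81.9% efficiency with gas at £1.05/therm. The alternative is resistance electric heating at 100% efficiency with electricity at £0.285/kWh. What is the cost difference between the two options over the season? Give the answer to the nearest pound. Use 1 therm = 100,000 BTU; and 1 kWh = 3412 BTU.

Heat load = 7500 kWh × 3412 = 25,590,000 BTU
Gas: input = 25,590,000 / 0.819 = 31,245,421 BTU = 312.5 therm → 312.5 × £1.05 = £328.08
Electric: 25,590,000 BTU / 3412 = 7,500 kWh → × £0.285 = £2,137.50
Difference = |£328.08 − £2,137.50| = £1,809.42 ≈ £1809

£1809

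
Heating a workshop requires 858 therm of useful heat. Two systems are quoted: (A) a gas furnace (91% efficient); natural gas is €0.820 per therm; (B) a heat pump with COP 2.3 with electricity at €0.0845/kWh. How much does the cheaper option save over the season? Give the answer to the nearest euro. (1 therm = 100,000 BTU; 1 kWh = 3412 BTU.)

Heat load = 858 therm × 100,000 = 85,800,000 BTU
Gas: input = 85,800,000 / 0.91 = 94,285,714 BTU = 942.9 therm → 942.9 × €0.820 = €773.14
Heat pump: 85,800,000 BTU / 3412 = 25,150 kWh heat; / 2.3 = 10,930 kWh in → × €0.0845 = €923.86
Difference = |€773.14 − €923.86| = €150.72 ≈ €151

€151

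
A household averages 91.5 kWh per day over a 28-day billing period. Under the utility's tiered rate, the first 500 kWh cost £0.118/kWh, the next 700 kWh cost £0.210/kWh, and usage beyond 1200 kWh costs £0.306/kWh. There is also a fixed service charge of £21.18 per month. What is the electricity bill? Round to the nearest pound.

Usage = 91.5 kWh/day × 28 days = 2562 kWh
First 500 kWh × £0.118 = £59.00
Next 700 kWh × £0.210 = £147.00
Remaining 1362 kWh × £0.306 = £416.77
Energy charge = £622.77; + service £21.18 = £643.95 ≈ £644

£644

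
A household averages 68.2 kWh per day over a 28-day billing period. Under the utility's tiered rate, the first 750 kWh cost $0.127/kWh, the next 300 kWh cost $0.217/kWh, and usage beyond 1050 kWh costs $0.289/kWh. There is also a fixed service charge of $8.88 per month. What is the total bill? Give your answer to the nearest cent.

$417.65

Usage = 68.2 kWh/day × 28 days = 1909.6 kWh
First 750 kWh × $0.127 = $95.25
Next 300 kWh × $0.217 = $65.10
Remaining 859.6 kWh × $0.289 = $248.42
Energy charge = $408.77; + service $8.88 = $417.65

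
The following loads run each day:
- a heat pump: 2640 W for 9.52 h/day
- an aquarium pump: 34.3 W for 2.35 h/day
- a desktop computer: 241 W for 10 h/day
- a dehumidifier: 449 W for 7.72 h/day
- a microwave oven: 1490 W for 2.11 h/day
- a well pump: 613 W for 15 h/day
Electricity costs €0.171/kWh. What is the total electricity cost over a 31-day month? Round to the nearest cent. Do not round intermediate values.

heat pump: 2640 W × 9.52 h × 31 d = 779,117 Wh = 779.1 kWh
aquarium pump: 34.3 W × 2.35 h × 31 d = 2,499 Wh = 2.499 kWh
desktop computer: 241 W × 10 h × 31 d = 74,710 Wh = 74.71 kWh
dehumidifier: 449 W × 7.72 h × 31 d = 107,455 Wh = 107.5 kWh
microwave oven: 1490 W × 2.11 h × 31 d = 97,461 Wh = 97.46 kWh
well pump: 613 W × 15 h × 31 d = 285,045 Wh = 285 kWh
Total energy = 779.1 + 2.499 + 74.71 + 107.5 + 97.46 + 285 = 1,346 kWh
Cost = 1,346 kWh × €0.171 = €230.21

€230.21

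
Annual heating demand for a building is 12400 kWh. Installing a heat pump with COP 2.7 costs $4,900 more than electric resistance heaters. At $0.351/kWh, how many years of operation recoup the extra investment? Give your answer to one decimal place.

Resistance: 12400 kWh × $0.351 = $4,352.40/yr
Heat pump: 12400 / 2.7 = 4593 kWh in → × $0.351 = $1,612.00/yr
Annual savings = $2,740.40
Payback = $4,900 / $2,740.40 = 1.79 years

1.8 years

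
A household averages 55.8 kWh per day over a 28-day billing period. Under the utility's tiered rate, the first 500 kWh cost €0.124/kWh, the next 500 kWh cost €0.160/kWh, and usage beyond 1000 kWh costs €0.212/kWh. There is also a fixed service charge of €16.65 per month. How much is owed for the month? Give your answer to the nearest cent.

Usage = 55.8 kWh/day × 28 days = 1562.4 kWh
First 500 kWh × €0.124 = €62.00
Next 500 kWh × €0.160 = €80.00
Remaining 562.4 kWh × €0.212 = €119.23
Energy charge = €261.23; + service €16.65 = €277.88

€277.88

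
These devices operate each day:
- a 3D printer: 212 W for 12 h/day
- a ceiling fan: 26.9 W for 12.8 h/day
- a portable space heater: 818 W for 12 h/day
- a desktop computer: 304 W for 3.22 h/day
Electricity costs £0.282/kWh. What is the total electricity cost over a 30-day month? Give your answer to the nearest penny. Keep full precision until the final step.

3D printer: 212 W × 12 h × 30 d = 76,320 Wh = 76.32 kWh
ceiling fan: 26.9 W × 12.8 h × 30 d = 10,330 Wh = 10.33 kWh
portable space heater: 818 W × 12 h × 30 d = 294,480 Wh = 294.5 kWh
desktop computer: 304 W × 3.22 h × 30 d = 29,366 Wh = 29.37 kWh
Total energy = 76.32 + 10.33 + 294.5 + 29.37 = 410.5 kWh
Cost = 410.5 kWh × £0.282 = £115.76

£115.76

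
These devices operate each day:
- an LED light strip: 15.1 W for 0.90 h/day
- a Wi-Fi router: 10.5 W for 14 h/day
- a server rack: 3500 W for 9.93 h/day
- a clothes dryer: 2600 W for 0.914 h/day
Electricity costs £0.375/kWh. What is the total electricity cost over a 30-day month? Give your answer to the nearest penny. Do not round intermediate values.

£419.53

LED light strip: 15.1 W × 0.90 h × 30 d = 408 Wh = 0.4077 kWh
Wi-Fi router: 10.5 W × 14 h × 30 d = 4,410 Wh = 4.41 kWh
server rack: 3500 W × 9.93 h × 30 d = 1,042,650 Wh = 1,043 kWh
clothes dryer: 2600 W × 0.914 h × 30 d = 71,292 Wh = 71.29 kWh
Total energy = 0.4077 + 4.41 + 1,043 + 71.29 = 1,119 kWh
Cost = 1,119 kWh × £0.375 = £419.53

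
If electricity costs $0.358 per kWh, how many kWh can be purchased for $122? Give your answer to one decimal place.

340.8 kWh

$122 / $0.358 per kWh = 340.8 kWh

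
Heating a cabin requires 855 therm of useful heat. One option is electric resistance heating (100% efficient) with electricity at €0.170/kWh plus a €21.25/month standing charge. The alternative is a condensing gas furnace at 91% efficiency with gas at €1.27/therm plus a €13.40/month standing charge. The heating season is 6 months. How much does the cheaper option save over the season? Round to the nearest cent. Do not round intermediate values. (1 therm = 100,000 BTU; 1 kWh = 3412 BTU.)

€3113.82

Heat load = 855 therm × 100,000 = 85,500,000 BTU
Gas: input = 85,500,000 / 0.91 = 93,956,044 BTU = 939.6 therm → 939.6 × €1.27 = €1,193.24; + 6 × €13.40 standing = €1,273.64
Electric: 85,500,000 BTU / 3412 = 25,060 kWh → × €0.170 = €4,259.96; + 6 × €21.25 standing = €4,387.46
Difference = |€1,273.64 − €4,387.46| = €3,113.82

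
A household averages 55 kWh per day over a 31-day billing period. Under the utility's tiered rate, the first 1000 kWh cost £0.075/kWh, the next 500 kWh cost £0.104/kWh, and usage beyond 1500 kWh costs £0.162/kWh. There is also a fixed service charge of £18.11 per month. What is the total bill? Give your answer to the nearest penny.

£178.32

Usage = 55 kWh/day × 31 days = 1705 kWh
First 1000 kWh × £0.075 = £75.00
Next 500 kWh × £0.104 = £52.00
Remaining 205 kWh × £0.162 = £33.21
Energy charge = £160.21; + service £18.11 = £178.32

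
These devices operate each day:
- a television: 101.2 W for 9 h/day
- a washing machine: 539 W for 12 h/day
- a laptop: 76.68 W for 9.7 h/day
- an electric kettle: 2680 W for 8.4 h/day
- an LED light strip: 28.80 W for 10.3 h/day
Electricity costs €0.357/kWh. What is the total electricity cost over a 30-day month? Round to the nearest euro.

television: 101.2 W × 9 h × 30 d = 27,324 Wh = 27.32 kWh
washing machine: 539 W × 12 h × 30 d = 194,040 Wh = 194 kWh
laptop: 76.68 W × 9.7 h × 30 d = 22,314 Wh = 22.31 kWh
electric kettle: 2680 W × 8.4 h × 30 d = 675,360 Wh = 675.4 kWh
LED light strip: 28.80 W × 10.3 h × 30 d = 8,899 Wh = 8.899 kWh
Total energy = 27.32 + 194 + 22.31 + 675.4 + 8.899 = 927.9 kWh
Cost = 927.9 kWh × €0.357 = €331.27 ≈ €331

€331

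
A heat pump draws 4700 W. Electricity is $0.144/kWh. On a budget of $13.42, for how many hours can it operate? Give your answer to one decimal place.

19.8 h

Energy budget = $13.42 / $0.144 per kWh = 93.19 kWh = 93,194 Wh
Runtime = 93,194 Wh / 4700 W = 19.83 h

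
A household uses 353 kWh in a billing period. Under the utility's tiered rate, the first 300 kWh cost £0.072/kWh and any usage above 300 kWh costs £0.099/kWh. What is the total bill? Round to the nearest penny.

First 300 kWh × £0.072 = £21.60
Remaining 53 kWh × £0.099 = £5.25
Total = £26.85

£26.85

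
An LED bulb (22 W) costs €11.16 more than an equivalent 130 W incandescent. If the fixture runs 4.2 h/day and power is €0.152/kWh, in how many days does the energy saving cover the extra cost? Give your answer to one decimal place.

Power saved = 130 − 22 = 108 W
Daily energy saved = 108 W × 4.2 h = 453.6 Wh = 0.4536 kWh
Daily savings = 0.4536 × €0.152 = €0.0689
Payback = €11.16 / €0.0689 per day = 161.9 days

161.9 days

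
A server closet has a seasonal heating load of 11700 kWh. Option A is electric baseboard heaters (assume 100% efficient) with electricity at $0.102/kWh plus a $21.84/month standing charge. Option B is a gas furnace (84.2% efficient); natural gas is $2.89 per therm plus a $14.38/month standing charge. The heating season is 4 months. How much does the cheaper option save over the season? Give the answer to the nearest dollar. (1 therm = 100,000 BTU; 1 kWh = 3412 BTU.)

$147

Heat load = 11700 kWh × 3412 = 39,920,400 BTU
Gas: input = 39,920,400 / 0.842 = 47,411,401 BTU = 474.1 therm → 474.1 × $2.89 = $1,370.19; + 4 × $14.38 standing = $1,427.71
Electric: 39,920,400 BTU / 3412 = 11,700 kWh → × $0.102 = $1,193.40; + 4 × $21.84 standing = $1,280.76
Difference = |$1,427.71 − $1,280.76| = $146.95 ≈ $147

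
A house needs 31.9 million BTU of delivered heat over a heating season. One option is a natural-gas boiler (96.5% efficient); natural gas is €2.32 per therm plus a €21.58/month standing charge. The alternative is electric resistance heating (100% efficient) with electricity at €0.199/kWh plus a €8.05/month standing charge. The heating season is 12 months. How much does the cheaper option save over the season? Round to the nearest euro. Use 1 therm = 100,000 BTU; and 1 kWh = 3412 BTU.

Heat load = 31.9 × 10⁶ BTU = 31,900,000 BTU
Gas: input = 31,900,000 / 0.965 = 33,056,995 BTU = 330.6 therm → 330.6 × €2.32 = €766.92; + 12 × €21.58 standing = €1,025.88
Electric: 31,900,000 BTU / 3412 = 9,349 kWh → × €0.199 = €1,860.52; + 12 × €8.05 standing = €1,957.12
Difference = |€1,025.88 − €1,957.12| = €931.24 ≈ €931

€931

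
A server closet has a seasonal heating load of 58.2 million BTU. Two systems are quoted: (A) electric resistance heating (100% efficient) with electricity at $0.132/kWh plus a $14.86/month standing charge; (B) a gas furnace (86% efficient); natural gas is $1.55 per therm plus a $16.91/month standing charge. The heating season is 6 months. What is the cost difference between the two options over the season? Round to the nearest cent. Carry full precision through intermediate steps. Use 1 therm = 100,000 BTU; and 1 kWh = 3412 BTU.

Heat load = 58.2 × 10⁶ BTU = 58,200,000 BTU
Gas: input = 58,200,000 / 0.86 = 67,674,419 BTU = 676.7 therm → 676.7 × $1.55 = $1,048.95; + 6 × $16.91 standing = $1,150.41
Electric: 58,200,000 BTU / 3412 = 17,060 kWh → × $0.132 = $2,251.58; + 6 × $14.86 standing = $2,340.74
Difference = |$1,150.41 − $2,340.74| = $1,190.33

$1190.33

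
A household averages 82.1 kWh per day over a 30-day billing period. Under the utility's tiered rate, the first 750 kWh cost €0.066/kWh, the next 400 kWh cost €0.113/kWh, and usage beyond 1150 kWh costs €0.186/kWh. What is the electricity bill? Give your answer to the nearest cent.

Usage = 82.1 kWh/day × 30 days = 2463 kWh
First 750 kWh × €0.066 = €49.50
Next 400 kWh × €0.113 = €45.20
Remaining 1313 kWh × €0.186 = €244.22
Total = €338.92

€338.92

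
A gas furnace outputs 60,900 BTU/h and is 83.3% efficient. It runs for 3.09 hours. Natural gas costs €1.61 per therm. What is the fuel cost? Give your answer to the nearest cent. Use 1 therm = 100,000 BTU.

Heat delivered = 60,900 BTU/h × 3.09 h = 188,181 BTU
Gas input = 188,181 / 0.833 = 225,908 BTU
= 225,908 / 100,000 = 2.259 therm
Cost = 2.259 × €1.61/therm = €3.64

€3.64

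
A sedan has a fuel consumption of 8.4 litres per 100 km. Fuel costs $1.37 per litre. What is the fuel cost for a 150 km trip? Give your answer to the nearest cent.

Fuel = 8.4 L/100 km × 150 km / 100 = 12.6 L
Cost = 12.6 L × $1.37/L = $17.26

$17.26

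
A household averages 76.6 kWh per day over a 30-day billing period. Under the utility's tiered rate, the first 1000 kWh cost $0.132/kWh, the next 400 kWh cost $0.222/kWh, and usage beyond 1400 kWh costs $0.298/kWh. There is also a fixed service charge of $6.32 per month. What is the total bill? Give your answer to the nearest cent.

Usage = 76.6 kWh/day × 30 days = 2298 kWh
First 1000 kWh × $0.132 = $132.00
Next 400 kWh × $0.222 = $88.80
Remaining 898 kWh × $0.298 = $267.60
Energy charge = $488.40; + service $6.32 = $494.72

$494.72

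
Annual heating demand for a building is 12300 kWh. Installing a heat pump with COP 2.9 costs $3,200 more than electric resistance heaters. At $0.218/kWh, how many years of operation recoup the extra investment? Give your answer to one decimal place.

1.8 years

Resistance: 12300 kWh × $0.218 = $2,681.40/yr
Heat pump: 12300 / 2.9 = 4241 kWh in → × $0.218 = $924.62/yr
Annual savings = $1,756.78
Payback = $3,200 / $1,756.78 = 1.82 years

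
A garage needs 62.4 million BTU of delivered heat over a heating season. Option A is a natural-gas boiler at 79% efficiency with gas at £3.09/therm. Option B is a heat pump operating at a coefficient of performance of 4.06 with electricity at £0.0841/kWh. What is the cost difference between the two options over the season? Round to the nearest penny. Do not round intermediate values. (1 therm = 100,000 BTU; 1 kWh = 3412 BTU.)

Heat load = 62.4 × 10⁶ BTU = 62,400,000 BTU
Gas: input = 62,400,000 / 0.79 = 78,987,342 BTU = 789.9 therm → 789.9 × £3.09 = £2,440.71
Heat pump: 62,400,000 BTU / 3412 = 18,290 kWh heat; / 4.06 = 4,505 kWh in → × £0.0841 = £378.83
Difference = |£2,440.71 − £378.83| = £2,061.88

£2061.88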